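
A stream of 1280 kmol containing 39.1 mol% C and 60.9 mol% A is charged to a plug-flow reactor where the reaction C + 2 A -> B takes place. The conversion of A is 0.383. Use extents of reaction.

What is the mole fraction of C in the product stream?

0.358

A reacted = 0.383 × 779.5 = 298.6 kmol; ν_A = −2, so ξ = 298.6/2 = 149.3 kmol.
Outlet amounts (n = n₀ + ν ξ):
  C: 500.5 − 1(149.3) = 351.2
  A: 779.5 − 2(149.3) = 481
  B: 0 + 1(149.3) = 149.3
Total out = 981.4 kmol; y_C = 351.2 / 981.4 = 0.3578.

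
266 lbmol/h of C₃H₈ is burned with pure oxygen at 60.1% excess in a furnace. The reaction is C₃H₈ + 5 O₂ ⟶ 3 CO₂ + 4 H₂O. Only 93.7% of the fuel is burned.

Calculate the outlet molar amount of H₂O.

997 lbmol/h

Stoichiometric O₂ = 5 × 266 = 1330 lbmol/h; O₂ fed = 1330 × 1.601 = 2129 lbmol/h.
Fuel reacted = 0.937 × 266 → ξ = 249.2 lbmol/h.
Outlet (n = n₀ + ν ξ):
  C₃H₈: 266 − 1(249.2) = 16.76
  O₂: 2129 − 5(249.2) = 883.1
  CO₂: 0 + 3(249.2) = 747.7
  H₂O: 0 + 4(249.2) = 997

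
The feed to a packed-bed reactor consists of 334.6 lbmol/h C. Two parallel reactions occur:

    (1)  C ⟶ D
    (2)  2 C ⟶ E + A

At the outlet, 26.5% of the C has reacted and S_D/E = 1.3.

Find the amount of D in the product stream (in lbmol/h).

Conversion of C: C consumed = 0.265 × 334.6 = 88.67 lbmol/h = 1ξ₁ + 2ξ₂.
Selectivity: 1ξ₁ / (1ξ₂) = 1.3 → ξ₁ = 1.3 ξ₂.
Substitute: (1·1.3 + 2) ξ₂ = 88.67 → ξ₂ = 26.87 lbmol/h, ξ₁ = 34.93 lbmol/h.
Outlet amounts (n = n₀ + Σ ν·ξ):
  C: 334.6 − 1(34.93) − 2(26.87) = 245.9
  D: 0 + 1(34.93) = 34.93
  E: 0 + 1(26.87) = 26.87
  A: 0 + 1(26.87) = 26.87

34.9 lbmol/h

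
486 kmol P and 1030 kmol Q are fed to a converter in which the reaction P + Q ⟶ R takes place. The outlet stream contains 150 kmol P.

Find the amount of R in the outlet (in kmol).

For P: n = n₀ − 1ξ → 150 = 486 − 1ξ, giving ξ = 336 kmol.
Outlet amounts (n = n₀ + ν ξ):
  P: 486 − 1(336) = 150
  Q: 1030 − 1(336) = 694
  R: 0 + 1(336) = 336

336 kmol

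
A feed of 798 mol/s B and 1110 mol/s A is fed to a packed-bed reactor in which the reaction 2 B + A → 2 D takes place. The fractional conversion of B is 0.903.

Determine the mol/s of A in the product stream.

750 mol/s

B reacted = 0.903 × 798 = 720.6 mol/s; ν_B = −2, so ξ = 720.6/2 = 360.3 mol/s.
Outlet amounts (n = n₀ + ν ξ):
  B: 798 − 2(360.3) = 77.41
  A: 1110 − 1(360.3) = 749.7
  D: 0 + 2(360.3) = 720.6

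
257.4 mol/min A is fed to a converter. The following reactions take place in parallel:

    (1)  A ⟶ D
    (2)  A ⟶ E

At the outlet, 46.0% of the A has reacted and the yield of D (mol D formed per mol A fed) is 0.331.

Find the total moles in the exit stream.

257 mol/min

Yield of D: 1ξ₁ / 257.4 = 0.331 → ξ₁ = 85.2 mol/min.
Conversion of A: 1ξ₁ + 1ξ₂ = 0.46 × 257.4 = 118.4 → ξ₂ = 33.2 mol/min.
Outlet amounts (n = n₀ + Σ ν·ξ):
  A: 257.4 − 1(85.2) − 1(33.2) = 139
  D: 0 + 1(85.2) = 85.2
  E: 0 + 1(33.2) = 33.2
Total out = 139 + 85.2 + 33.2 = 257.4 mol/min.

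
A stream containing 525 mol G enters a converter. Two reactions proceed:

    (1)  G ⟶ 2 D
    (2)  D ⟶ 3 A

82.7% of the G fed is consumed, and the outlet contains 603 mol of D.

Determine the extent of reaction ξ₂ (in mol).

Conversion of G: G consumed = 1ξ₁ = 0.827 × 525 → ξ₁ = 434.2 mol.
D balance: n_D = 0 + 2ξ₁ − 1ξ₂ = 603 → ξ₂ = (2·434.2 − 603)/1 = 265.3 mol.
Outlet amounts (n = n₀ + Σ ν·ξ):
  G: 525 − 1(434.2) = 90.83
  D: 0 + 2(434.2) − 1(265.3) = 603
  A: 0 + 3(265.3) = 796

ξ₂ = 265 mol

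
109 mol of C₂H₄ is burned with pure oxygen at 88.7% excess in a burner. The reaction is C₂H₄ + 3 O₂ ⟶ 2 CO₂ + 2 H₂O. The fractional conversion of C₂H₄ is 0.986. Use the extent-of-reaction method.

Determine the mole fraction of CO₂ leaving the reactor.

0.296

Stoichiometric O₂ = 3 × 109 = 327 mol; O₂ fed = 327 × 1.887 = 617 mol.
Fuel reacted = 0.986 × 109 → ξ = 107.5 mol.
Outlet (n = n₀ + ν ξ):
  C₂H₄: 109 − 1(107.5) = 1.526
  O₂: 617 − 3(107.5) = 294.6
  CO₂: 0 + 2(107.5) = 214.9
  H₂O: 0 + 2(107.5) = 214.9
Total out = 726 mol; y_CO₂ = 214.9 / 726 = 0.2961.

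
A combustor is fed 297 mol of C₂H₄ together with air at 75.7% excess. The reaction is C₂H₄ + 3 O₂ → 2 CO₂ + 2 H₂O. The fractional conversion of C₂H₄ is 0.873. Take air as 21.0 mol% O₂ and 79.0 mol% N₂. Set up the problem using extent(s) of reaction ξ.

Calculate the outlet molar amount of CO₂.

519 mol

Stoichiometric O₂ = 3 × 297 = 891 mol; O₂ fed = 891 × 1.757 = 1565 mol.
N₂ fed = 1565 × 79/21 = 5889 mol.
Fuel reacted = 0.873 × 297 → ξ = 259.3 mol.
Outlet (n = n₀ + ν ξ):
  C₂H₄: 297 − 1(259.3) = 37.72
  O₂: 1565 − 3(259.3) = 787.6
  N₂: 5889 (inert)
  CO₂: 0 + 2(259.3) = 518.6
  H₂O: 0 + 2(259.3) = 518.6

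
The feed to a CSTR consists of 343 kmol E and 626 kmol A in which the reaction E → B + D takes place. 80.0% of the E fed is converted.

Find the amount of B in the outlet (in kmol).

E reacted = 0.8 × 343 = 274.4 kmol; ν_E = −1, so ξ = 274.4/1 = 274.4 kmol.
Outlet amounts (n = n₀ + ν ξ):
  E: 343 − 1(274.4) = 68.6
  B: 0 + 1(274.4) = 274.4
  D: 0 + 1(274.4) = 274.4
  A: 626 (inert)

274 kmol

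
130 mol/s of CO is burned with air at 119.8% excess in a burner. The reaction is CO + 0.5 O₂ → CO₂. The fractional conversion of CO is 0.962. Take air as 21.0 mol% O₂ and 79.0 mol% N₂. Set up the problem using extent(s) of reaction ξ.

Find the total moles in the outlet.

Stoichiometric O₂ = 0.5 × 130 = 65 mol/s; O₂ fed = 65 × 2.198 = 142.9 mol/s.
N₂ fed = 142.9 × 79/21 = 537.5 mol/s.
Fuel reacted = 0.962 × 130 → ξ = 125.1 mol/s.
Outlet (n = n₀ + ν ξ):
  CO: 130 − 1(125.1) = 4.94
  O₂: 142.9 − 0.5(125.1) = 80.34
  N₂: 537.5 (inert)
  CO₂: 0 + 1(125.1) = 125.1
Total out = 4.94 + 80.34 + 537.5 + 125.1 = 747.8 mol/s.

748 mol/s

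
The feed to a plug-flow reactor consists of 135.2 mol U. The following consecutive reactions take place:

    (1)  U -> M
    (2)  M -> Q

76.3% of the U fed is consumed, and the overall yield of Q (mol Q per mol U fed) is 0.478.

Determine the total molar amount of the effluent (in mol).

135 mol

Conversion of U: U consumed = 1ξ₁ = 0.763 × 135.2 → ξ₁ = 103.2 mol.
Yield of Q: 1ξ₂ / 135.2 = 0.478 → ξ₂ = 64.63 mol.
Outlet amounts (n = n₀ + Σ ν·ξ):
  U: 135.2 − 1(103.2) = 32.04
  M: 0 + 1(103.2) − 1(64.63) = 38.53
  Q: 0 + 1(64.63) = 64.63
Total out = 32.04 + 38.53 + 64.63 = 135.2 mol.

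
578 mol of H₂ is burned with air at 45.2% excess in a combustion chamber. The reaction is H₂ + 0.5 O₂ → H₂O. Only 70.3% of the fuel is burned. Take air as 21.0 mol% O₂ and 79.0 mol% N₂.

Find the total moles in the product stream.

2370 mol

Stoichiometric O₂ = 0.5 × 578 = 289 mol; O₂ fed = 289 × 1.452 = 419.6 mol.
N₂ fed = 419.6 × 79/21 = 1579 mol.
Fuel reacted = 0.703 × 578 → ξ = 406.3 mol.
Outlet (n = n₀ + ν ξ):
  H₂: 578 − 1(406.3) = 171.7
  O₂: 419.6 − 0.5(406.3) = 216.5
  N₂: 1579 (inert)
  H₂O: 0 + 1(406.3) = 406.3
Total out = 171.7 + 216.5 + 1579 + 406.3 = 2373 mol.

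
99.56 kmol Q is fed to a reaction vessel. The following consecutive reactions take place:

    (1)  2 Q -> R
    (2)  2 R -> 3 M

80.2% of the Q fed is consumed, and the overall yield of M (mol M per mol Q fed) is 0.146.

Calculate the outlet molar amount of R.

30.2 kmol

Conversion of Q: Q consumed = 2ξ₁ = 0.802 × 99.56 → ξ₁ = 39.92 kmol.
Yield of M: 3ξ₂ / 99.56 = 0.146 → ξ₂ = 4.845 kmol.
Outlet amounts (n = n₀ + Σ ν·ξ):
  Q: 99.56 − 2(39.92) = 19.71
  R: 0 + 1(39.92) − 2(4.845) = 30.23
  M: 0 + 3(4.845) = 14.54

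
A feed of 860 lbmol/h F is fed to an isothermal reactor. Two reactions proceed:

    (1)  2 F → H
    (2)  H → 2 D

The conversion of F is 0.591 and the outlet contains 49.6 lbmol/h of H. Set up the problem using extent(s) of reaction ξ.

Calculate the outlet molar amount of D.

Conversion of F: F consumed = 2ξ₁ = 0.591 × 860 → ξ₁ = 254.1 lbmol/h.
H balance: n_H = 0 + 1ξ₁ − 1ξ₂ = 49.6 → ξ₂ = (1·254.1 − 49.6)/1 = 204.5 lbmol/h.
Outlet amounts (n = n₀ + Σ ν·ξ):
  F: 860 − 2(254.1) = 351.7
  H: 0 + 1(254.1) − 1(204.5) = 49.6
  D: 0 + 2(204.5) = 409.1

409 lbmol/h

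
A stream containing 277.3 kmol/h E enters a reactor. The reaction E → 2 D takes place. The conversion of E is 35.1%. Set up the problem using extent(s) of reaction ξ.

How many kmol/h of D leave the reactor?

E reacted = 0.351 × 277.3 = 97.33 kmol/h; ν_E = −1, so ξ = 97.33/1 = 97.33 kmol/h.
Outlet amounts (n = n₀ + ν ξ):
  E: 277.3 − 1(97.33) = 180
  D: 0 + 2(97.33) = 194.7

195 kmol/h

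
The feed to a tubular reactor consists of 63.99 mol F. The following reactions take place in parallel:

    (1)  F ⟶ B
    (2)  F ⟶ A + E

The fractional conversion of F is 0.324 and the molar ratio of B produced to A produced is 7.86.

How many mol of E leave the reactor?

Conversion of F: F consumed = 0.324 × 63.99 = 20.73 mol = 1ξ₁ + 1ξ₂.
Selectivity: 1ξ₁ / (1ξ₂) = 7.86 → ξ₁ = 7.86 ξ₂.
Substitute: (1·7.86 + 1) ξ₂ = 20.73 → ξ₂ = 2.34 mol, ξ₁ = 18.39 mol.
Outlet amounts (n = n₀ + Σ ν·ξ):
  F: 63.99 − 1(18.39) − 1(2.34) = 43.26
  B: 0 + 1(18.39) = 18.39
  A: 0 + 1(2.34) = 2.34
  E: 0 + 1(2.34) = 2.34

2.34 mol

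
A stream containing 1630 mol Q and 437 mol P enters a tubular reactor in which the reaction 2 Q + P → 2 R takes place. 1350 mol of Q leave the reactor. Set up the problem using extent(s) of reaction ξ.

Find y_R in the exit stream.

For Q: n = n₀ − 2ξ → 1350 = 1630 − 2ξ, giving ξ = 140 mol.
Outlet amounts (n = n₀ + ν ξ):
  Q: 1630 − 2(140) = 1350
  P: 437 − 1(140) = 297
  R: 0 + 2(140) = 280
Total out = 1927 mol; y_R = 280 / 1927 = 0.1453.

0.145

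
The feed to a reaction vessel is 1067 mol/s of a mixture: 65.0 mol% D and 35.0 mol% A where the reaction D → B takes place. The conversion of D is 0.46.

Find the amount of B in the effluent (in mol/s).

319 mol/s

D reacted = 0.46 × 693.5 = 319 mol/s; ν_D = −1, so ξ = 319/1 = 319 mol/s.
Outlet amounts (n = n₀ + ν ξ):
  D: 693.5 − 1(319) = 374.5
  B: 0 + 1(319) = 319
  A: 373.4 (inert)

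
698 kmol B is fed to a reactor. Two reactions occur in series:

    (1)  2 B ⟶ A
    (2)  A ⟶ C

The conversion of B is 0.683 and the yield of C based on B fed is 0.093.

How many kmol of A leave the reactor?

173 kmol

Conversion of B: B consumed = 2ξ₁ = 0.683 × 698 → ξ₁ = 238.4 kmol.
Yield of C: 1ξ₂ / 698 = 0.093 → ξ₂ = 64.91 kmol.
Outlet amounts (n = n₀ + Σ ν·ξ):
  B: 698 − 2(238.4) = 221.3
  A: 0 + 1(238.4) − 1(64.91) = 173.5
  C: 0 + 1(64.91) = 64.91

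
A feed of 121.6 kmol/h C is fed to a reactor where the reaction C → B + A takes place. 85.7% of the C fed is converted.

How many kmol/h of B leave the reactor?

104 kmol/h

C reacted = 0.857 × 121.6 = 104.2 kmol/h; ν_C = −1, so ξ = 104.2/1 = 104.2 kmol/h.
Outlet amounts (n = n₀ + ν ξ):
  C: 121.6 − 1(104.2) = 17.39
  B: 0 + 1(104.2) = 104.2
  A: 0 + 1(104.2) = 104.2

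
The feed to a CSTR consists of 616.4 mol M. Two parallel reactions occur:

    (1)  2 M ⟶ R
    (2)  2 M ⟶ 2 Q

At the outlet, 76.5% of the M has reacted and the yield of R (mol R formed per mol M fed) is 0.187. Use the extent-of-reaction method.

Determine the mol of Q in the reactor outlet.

Yield of R: 1ξ₁ / 616.4 = 0.187 → ξ₁ = 115.3 mol.
Conversion of M: 2ξ₁ + 2ξ₂ = 0.765 × 616.4 = 471.5 → ξ₂ = 120.5 mol.
Outlet amounts (n = n₀ + Σ ν·ξ):
  M: 616.4 − 2(115.3) − 2(120.5) = 144.9
  R: 0 + 1(115.3) = 115.3
  Q: 0 + 2(120.5) = 241

241 mol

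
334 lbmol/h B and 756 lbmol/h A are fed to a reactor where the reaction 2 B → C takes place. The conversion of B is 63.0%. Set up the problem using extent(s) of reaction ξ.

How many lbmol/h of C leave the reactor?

105 lbmol/h

B reacted = 0.63 × 334 = 210.4 lbmol/h; ν_B = −2, so ξ = 210.4/2 = 105.2 lbmol/h.
Outlet amounts (n = n₀ + ν ξ):
  B: 334 − 2(105.2) = 123.6
  C: 0 + 1(105.2) = 105.2
  A: 756 (inert)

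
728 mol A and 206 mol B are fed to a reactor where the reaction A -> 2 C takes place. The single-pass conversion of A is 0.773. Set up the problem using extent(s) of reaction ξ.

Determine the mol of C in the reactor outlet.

A reacted = 0.773 × 728 = 562.7 mol; ν_A = −1, so ξ = 562.7/1 = 562.7 mol.
Outlet amounts (n = n₀ + ν ξ):
  A: 728 − 1(562.7) = 165.3
  C: 0 + 2(562.7) = 1125
  B: 206 (inert)

1130 mol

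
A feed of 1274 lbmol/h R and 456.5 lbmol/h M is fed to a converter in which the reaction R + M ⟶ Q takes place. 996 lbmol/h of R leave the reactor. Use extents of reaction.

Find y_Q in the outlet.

0.191

For R: n = n₀ − 1ξ → 996 = 1274 − 1ξ, giving ξ = 278 lbmol/h.
Outlet amounts (n = n₀ + ν ξ):
  R: 1274 − 1(278) = 996
  M: 456.5 − 1(278) = 178.5
  Q: 0 + 1(278) = 278
Total out = 1452 lbmol/h; y_Q = 278 / 1452 = 0.1914.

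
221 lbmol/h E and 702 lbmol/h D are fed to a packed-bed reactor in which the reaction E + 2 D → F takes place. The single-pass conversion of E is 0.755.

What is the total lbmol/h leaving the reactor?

589 lbmol/h

E reacted = 0.755 × 221 = 166.9 lbmol/h; ν_E = −1, so ξ = 166.9/1 = 166.9 lbmol/h.
Outlet amounts (n = n₀ + ν ξ):
  E: 221 − 1(166.9) = 54.15
  D: 702 − 2(166.9) = 368.3
  F: 0 + 1(166.9) = 166.9
Total out = 54.15 + 368.3 + 166.9 = 589.3 lbmol/h.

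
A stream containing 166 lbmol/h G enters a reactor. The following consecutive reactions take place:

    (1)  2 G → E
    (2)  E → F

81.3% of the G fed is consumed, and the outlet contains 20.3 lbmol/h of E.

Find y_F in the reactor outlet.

0.479

Conversion of G: G consumed = 2ξ₁ = 0.813 × 166 → ξ₁ = 67.48 lbmol/h.
E balance: n_E = 0 + 1ξ₁ − 1ξ₂ = 20.3 → ξ₂ = (1·67.48 − 20.3)/1 = 47.18 lbmol/h.
Outlet amounts (n = n₀ + Σ ν·ξ):
  G: 166 − 2(67.48) = 31.04
  E: 0 + 1(67.48) − 1(47.18) = 20.3
  F: 0 + 1(47.18) = 47.18
Total out = 98.52 lbmol/h; y_F = 47.18 / 98.52 = 0.4789.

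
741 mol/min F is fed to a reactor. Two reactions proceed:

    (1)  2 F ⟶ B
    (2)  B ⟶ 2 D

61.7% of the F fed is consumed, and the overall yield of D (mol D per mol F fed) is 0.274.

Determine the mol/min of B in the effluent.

127 mol/min

Conversion of F: F consumed = 2ξ₁ = 0.617 × 741 → ξ₁ = 228.6 mol/min.
Yield of D: 2ξ₂ / 741 = 0.274 → ξ₂ = 101.5 mol/min.
Outlet amounts (n = n₀ + Σ ν·ξ):
  F: 741 − 2(228.6) = 283.8
  B: 0 + 1(228.6) − 1(101.5) = 127.1
  D: 0 + 2(101.5) = 203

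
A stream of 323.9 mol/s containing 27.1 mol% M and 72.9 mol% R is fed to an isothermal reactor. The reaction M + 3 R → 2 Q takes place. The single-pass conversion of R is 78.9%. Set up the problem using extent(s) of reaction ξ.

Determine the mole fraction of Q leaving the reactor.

0.622

R reacted = 0.789 × 236.1 = 186.3 mol/s; ν_R = −3, so ξ = 186.3/3 = 62.1 mol/s.
Outlet amounts (n = n₀ + ν ξ):
  M: 87.78 − 1(62.1) = 25.68
  R: 236.1 − 3(62.1) = 49.82
  Q: 0 + 2(62.1) = 124.2
Total out = 199.7 mol/s; y_Q = 124.2 / 199.7 = 0.6219.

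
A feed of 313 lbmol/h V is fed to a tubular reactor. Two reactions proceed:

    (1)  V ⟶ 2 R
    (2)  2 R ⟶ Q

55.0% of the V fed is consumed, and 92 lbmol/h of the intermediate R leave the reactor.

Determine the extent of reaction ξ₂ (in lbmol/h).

ξ₂ = 126 lbmol/h

Conversion of V: V consumed = 1ξ₁ = 0.55 × 313 → ξ₁ = 172.2 lbmol/h.
R balance: n_R = 0 + 2ξ₁ − 2ξ₂ = 92 → ξ₂ = (2·172.2 − 92)/2 = 126.2 lbmol/h.
Outlet amounts (n = n₀ + Σ ν·ξ):
  V: 313 − 1(172.2) = 140.8
  R: 0 + 2(172.2) − 2(126.2) = 92
  Q: 0 + 1(126.2) = 126.2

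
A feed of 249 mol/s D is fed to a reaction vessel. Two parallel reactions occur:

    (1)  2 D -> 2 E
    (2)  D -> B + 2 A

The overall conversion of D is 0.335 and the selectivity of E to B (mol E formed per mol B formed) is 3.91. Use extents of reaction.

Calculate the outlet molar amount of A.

Conversion of D: D consumed = 0.335 × 249 = 83.42 mol/s = 2ξ₁ + 1ξ₂.
Selectivity: 2ξ₁ / (1ξ₂) = 3.91 → ξ₁ = 1.955 ξ₂.
Substitute: (2·1.955 + 1) ξ₂ = 83.42 → ξ₂ = 16.99 mol/s, ξ₁ = 33.21 mol/s.
Outlet amounts (n = n₀ + Σ ν·ξ):
  D: 249 − 2(33.21) − 1(16.99) = 165.6
  E: 0 + 2(33.21) = 66.43
  B: 0 + 1(16.99) = 16.99
  A: 0 + 2(16.99) = 33.98

34 mol/s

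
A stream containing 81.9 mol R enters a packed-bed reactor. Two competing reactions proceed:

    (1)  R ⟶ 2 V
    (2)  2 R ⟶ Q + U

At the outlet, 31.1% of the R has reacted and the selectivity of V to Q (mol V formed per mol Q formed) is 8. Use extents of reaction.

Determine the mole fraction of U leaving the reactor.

Conversion of R: R consumed = 0.311 × 81.9 = 25.47 mol = 1ξ₁ + 2ξ₂.
Selectivity: 2ξ₁ / (1ξ₂) = 8 → ξ₁ = 4 ξ₂.
Substitute: (1·4 + 2) ξ₂ = 25.47 → ξ₂ = 4.245 mol, ξ₁ = 16.98 mol.
Outlet amounts (n = n₀ + Σ ν·ξ):
  R: 81.9 − 1(16.98) − 2(4.245) = 56.43
  V: 0 + 2(16.98) = 33.96
  Q: 0 + 1(4.245) = 4.245
  U: 0 + 1(4.245) = 4.245
Total out = 98.88 mol; y_U = 4.245 / 98.88 = 0.04293.

0.0429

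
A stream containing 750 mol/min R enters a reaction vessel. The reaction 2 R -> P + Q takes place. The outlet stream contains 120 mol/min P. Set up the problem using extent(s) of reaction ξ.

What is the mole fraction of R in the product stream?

0.68

For P: n = n₀ + 1ξ → 120 = 0 + 1ξ, giving ξ = 120 mol/min.
Outlet amounts (n = n₀ + ν ξ):
  R: 750 − 2(120) = 510
  P: 0 + 1(120) = 120
  Q: 0 + 1(120) = 120
Total out = 750 mol/min; y_R = 510 / 750 = 0.68.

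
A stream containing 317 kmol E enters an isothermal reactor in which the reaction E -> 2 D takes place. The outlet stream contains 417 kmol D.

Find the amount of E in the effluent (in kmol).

For D: n = n₀ + 2ξ → 417 = 0 + 2ξ, giving ξ = 208.5 kmol.
Outlet amounts (n = n₀ + ν ξ):
  E: 317 − 1(208.5) = 108.5
  D: 0 + 2(208.5) = 417

108 kmol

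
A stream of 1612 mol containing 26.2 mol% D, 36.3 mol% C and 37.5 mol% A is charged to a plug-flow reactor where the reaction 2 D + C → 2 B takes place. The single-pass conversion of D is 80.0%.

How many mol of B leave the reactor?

D reacted = 0.8 × 422.3 = 337.9 mol; ν_D = −2, so ξ = 337.9/2 = 168.9 mol.
Outlet amounts (n = n₀ + ν ξ):
  D: 422.3 − 2(168.9) = 84.47
  C: 585.2 − 1(168.9) = 416.2
  B: 0 + 2(168.9) = 337.9
  A: 604.5 (inert)

338 mol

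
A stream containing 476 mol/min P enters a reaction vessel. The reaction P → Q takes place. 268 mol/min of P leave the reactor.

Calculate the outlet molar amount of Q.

For P: n = n₀ − 1ξ → 268 = 476 − 1ξ, giving ξ = 208 mol/min.
Outlet amounts (n = n₀ + ν ξ):
  P: 476 − 1(208) = 268
  Q: 0 + 1(208) = 208

208 mol/min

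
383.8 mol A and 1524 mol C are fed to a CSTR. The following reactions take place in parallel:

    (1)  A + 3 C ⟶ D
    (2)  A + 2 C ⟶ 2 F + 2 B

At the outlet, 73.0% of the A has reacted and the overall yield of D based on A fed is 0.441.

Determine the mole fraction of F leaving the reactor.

0.147

Yield of D: 1ξ₁ / 383.8 = 0.441 → ξ₁ = 169.3 mol.
Conversion of A: 1ξ₁ + 1ξ₂ = 0.73 × 383.8 = 280.2 → ξ₂ = 110.9 mol.
Outlet amounts (n = n₀ + Σ ν·ξ):
  A: 383.8 − 1(169.3) − 1(110.9) = 103.6
  C: 1524 − 3(169.3) − 2(110.9) = 794.4
  D: 0 + 1(169.3) = 169.3
  F: 0 + 2(110.9) = 221.8
  B: 0 + 2(110.9) = 221.8
Total out = 1511 mol; y_F = 221.8 / 1511 = 0.1468.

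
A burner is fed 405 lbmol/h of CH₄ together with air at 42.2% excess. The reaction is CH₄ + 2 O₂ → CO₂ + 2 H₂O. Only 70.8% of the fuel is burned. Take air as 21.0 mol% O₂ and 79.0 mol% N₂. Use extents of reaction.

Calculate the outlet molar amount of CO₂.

Stoichiometric O₂ = 2 × 405 = 810 lbmol/h; O₂ fed = 810 × 1.422 = 1152 lbmol/h.
N₂ fed = 1152 × 79/21 = 4333 lbmol/h.
Fuel reacted = 0.708 × 405 → ξ = 286.7 lbmol/h.
Outlet (n = n₀ + ν ξ):
  CH₄: 405 − 1(286.7) = 118.3
  O₂: 1152 − 2(286.7) = 578.3
  N₂: 4333 (inert)
  CO₂: 0 + 1(286.7) = 286.7
  H₂O: 0 + 2(286.7) = 573.5

287 lbmol/h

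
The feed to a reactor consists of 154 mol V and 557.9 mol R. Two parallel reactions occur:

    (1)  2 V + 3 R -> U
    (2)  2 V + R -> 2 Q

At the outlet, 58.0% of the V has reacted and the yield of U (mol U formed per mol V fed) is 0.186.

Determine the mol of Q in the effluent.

Yield of U: 1ξ₁ / 154 = 0.186 → ξ₁ = 28.64 mol.
Conversion of V: 2ξ₁ + 2ξ₂ = 0.58 × 154 = 89.32 → ξ₂ = 16.02 mol.
Outlet amounts (n = n₀ + Σ ν·ξ):
  V: 154 − 2(28.64) − 2(16.02) = 64.68
  R: 557.9 − 3(28.64) − 1(16.02) = 456
  U: 0 + 1(28.64) = 28.64
  Q: 0 + 2(16.02) = 32.03

32 mol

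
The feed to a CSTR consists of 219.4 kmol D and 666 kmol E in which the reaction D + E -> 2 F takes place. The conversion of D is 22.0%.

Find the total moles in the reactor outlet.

D reacted = 0.22 × 219.4 = 48.27 kmol; ν_D = −1, so ξ = 48.27/1 = 48.27 kmol.
Outlet amounts (n = n₀ + ν ξ):
  D: 219.4 − 1(48.27) = 171.1
  E: 666 − 1(48.27) = 617.7
  F: 0 + 2(48.27) = 96.54
Total out = 171.1 + 617.7 + 96.54 = 885.4 kmol.

885 kmol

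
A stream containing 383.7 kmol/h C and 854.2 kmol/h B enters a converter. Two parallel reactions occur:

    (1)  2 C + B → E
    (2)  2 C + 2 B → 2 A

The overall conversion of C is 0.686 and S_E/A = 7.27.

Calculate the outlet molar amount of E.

123 kmol/h

Conversion of C: C consumed = 0.686 × 383.7 = 263.2 kmol/h = 2ξ₁ + 2ξ₂.
Selectivity: 1ξ₁ / (2ξ₂) = 7.27 → ξ₁ = 14.54 ξ₂.
Substitute: (2·14.54 + 2) ξ₂ = 263.2 → ξ₂ = 8.469 kmol/h, ξ₁ = 123.1 kmol/h.
Outlet amounts (n = n₀ + Σ ν·ξ):
  C: 383.7 − 2(123.1) − 2(8.469) = 120.5
  B: 854.2 − 1(123.1) − 2(8.469) = 714.1
  E: 0 + 1(123.1) = 123.1
  A: 0 + 2(8.469) = 16.94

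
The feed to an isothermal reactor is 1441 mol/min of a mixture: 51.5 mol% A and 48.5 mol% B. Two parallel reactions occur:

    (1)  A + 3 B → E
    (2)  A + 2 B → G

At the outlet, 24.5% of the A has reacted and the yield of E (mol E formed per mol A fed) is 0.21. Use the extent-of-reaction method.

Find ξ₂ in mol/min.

ξ₂ = 26 mol/min

Yield of E: 1ξ₁ / 742.1 = 0.21 → ξ₁ = 155.8 mol/min.
Conversion of A: 1ξ₁ + 1ξ₂ = 0.245 × 742.1 = 181.8 → ξ₂ = 25.97 mol/min.
Outlet amounts (n = n₀ + Σ ν·ξ):
  A: 742.1 − 1(155.8) − 1(25.97) = 560.3
  B: 698.9 − 3(155.8) − 2(25.97) = 179.4
  E: 0 + 1(155.8) = 155.8
  G: 0 + 1(25.97) = 25.97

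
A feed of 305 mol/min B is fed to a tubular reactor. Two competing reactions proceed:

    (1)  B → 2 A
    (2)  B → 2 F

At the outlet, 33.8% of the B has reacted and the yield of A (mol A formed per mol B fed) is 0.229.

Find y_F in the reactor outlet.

Yield of A: 2ξ₁ / 305 = 0.229 → ξ₁ = 34.92 mol/min.
Conversion of B: 1ξ₁ + 1ξ₂ = 0.338 × 305 = 103.1 → ξ₂ = 68.17 mol/min.
Outlet amounts (n = n₀ + Σ ν·ξ):
  B: 305 − 1(34.92) − 1(68.17) = 201.9
  A: 0 + 2(34.92) = 69.84
  F: 0 + 2(68.17) = 136.3
Total out = 408.1 mol/min; y_F = 136.3 / 408.1 = 0.3341.

0.334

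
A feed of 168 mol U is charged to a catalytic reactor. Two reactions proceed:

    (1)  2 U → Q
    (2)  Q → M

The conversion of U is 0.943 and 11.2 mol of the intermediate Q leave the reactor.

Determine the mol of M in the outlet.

68 mol

Conversion of U: U consumed = 2ξ₁ = 0.943 × 168 → ξ₁ = 79.21 mol.
Q balance: n_Q = 0 + 1ξ₁ − 1ξ₂ = 11.2 → ξ₂ = (1·79.21 − 11.2)/1 = 68.01 mol.
Outlet amounts (n = n₀ + Σ ν·ξ):
  U: 168 − 2(79.21) = 9.576
  Q: 0 + 1(79.21) − 1(68.01) = 11.2
  M: 0 + 1(68.01) = 68.01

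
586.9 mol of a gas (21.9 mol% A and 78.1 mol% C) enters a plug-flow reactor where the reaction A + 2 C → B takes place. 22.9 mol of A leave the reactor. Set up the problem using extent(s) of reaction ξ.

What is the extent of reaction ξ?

ξ = 106 mol

For A: n = n₀ − 1ξ → 22.9 = 128.5 − 1ξ, giving ξ = 105.6 mol.
Outlet amounts (n = n₀ + ν ξ):
  A: 128.5 − 1(105.6) = 22.9
  C: 458.4 − 2(105.6) = 247.1
  B: 0 + 1(105.6) = 105.6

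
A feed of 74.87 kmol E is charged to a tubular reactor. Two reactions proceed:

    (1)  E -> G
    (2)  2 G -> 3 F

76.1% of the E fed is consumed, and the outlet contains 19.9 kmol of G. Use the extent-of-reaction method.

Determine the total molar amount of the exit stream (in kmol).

Conversion of E: E consumed = 1ξ₁ = 0.761 × 74.87 → ξ₁ = 56.98 kmol.
G balance: n_G = 0 + 1ξ₁ − 2ξ₂ = 19.9 → ξ₂ = (1·56.98 − 19.9)/2 = 18.54 kmol.
Outlet amounts (n = n₀ + Σ ν·ξ):
  E: 74.87 − 1(56.98) = 17.89
  G: 0 + 1(56.98) − 2(18.54) = 19.9
  F: 0 + 3(18.54) = 55.61
Total out = 17.89 + 19.9 + 55.61 = 93.41 kmol.

93.4 kmol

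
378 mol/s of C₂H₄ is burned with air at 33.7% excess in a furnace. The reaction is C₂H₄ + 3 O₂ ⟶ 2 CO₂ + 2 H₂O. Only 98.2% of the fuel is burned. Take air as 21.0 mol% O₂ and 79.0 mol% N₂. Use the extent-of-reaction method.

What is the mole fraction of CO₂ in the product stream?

Stoichiometric O₂ = 3 × 378 = 1134 mol/s; O₂ fed = 1134 × 1.337 = 1516 mol/s.
N₂ fed = 1516 × 79/21 = 5704 mol/s.
Fuel reacted = 0.982 × 378 → ξ = 371.2 mol/s.
Outlet (n = n₀ + ν ξ):
  C₂H₄: 378 − 1(371.2) = 6.804
  O₂: 1516 − 3(371.2) = 402.6
  N₂: 5704 (inert)
  CO₂: 0 + 2(371.2) = 742.4
  H₂O: 0 + 2(371.2) = 742.4
Total out = 7598 mol/s; y_CO₂ = 742.4 / 7598 = 0.09771.

0.0977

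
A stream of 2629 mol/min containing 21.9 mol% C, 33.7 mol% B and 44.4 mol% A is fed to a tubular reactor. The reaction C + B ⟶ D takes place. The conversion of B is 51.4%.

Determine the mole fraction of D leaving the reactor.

0.21

B reacted = 0.514 × 886 = 455.4 mol/min; ν_B = −1, so ξ = 455.4/1 = 455.4 mol/min.
Outlet amounts (n = n₀ + ν ξ):
  C: 575.8 − 1(455.4) = 120.4
  B: 886 − 1(455.4) = 430.6
  D: 0 + 1(455.4) = 455.4
  A: 1167 (inert)
Total out = 2174 mol/min; y_D = 455.4 / 2174 = 0.2095.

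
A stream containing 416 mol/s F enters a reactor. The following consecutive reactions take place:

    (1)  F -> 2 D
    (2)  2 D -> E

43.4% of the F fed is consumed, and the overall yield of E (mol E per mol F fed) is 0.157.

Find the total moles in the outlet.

Conversion of F: F consumed = 1ξ₁ = 0.434 × 416 → ξ₁ = 180.5 mol/s.
Yield of E: 1ξ₂ / 416 = 0.157 → ξ₂ = 65.31 mol/s.
Outlet amounts (n = n₀ + Σ ν·ξ):
  F: 416 − 1(180.5) = 235.5
  D: 0 + 2(180.5) − 2(65.31) = 230.5
  E: 0 + 1(65.31) = 65.31
Total out = 235.5 + 230.5 + 65.31 = 531.2 mol/s.

531 mol/s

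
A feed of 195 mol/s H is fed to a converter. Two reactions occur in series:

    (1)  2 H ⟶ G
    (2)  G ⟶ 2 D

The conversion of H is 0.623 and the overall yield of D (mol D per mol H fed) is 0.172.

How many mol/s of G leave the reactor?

Conversion of H: H consumed = 2ξ₁ = 0.623 × 195 → ξ₁ = 60.74 mol/s.
Yield of D: 2ξ₂ / 195 = 0.172 → ξ₂ = 16.77 mol/s.
Outlet amounts (n = n₀ + Σ ν·ξ):
  H: 195 − 2(60.74) = 73.52
  G: 0 + 1(60.74) − 1(16.77) = 43.97
  D: 0 + 2(16.77) = 33.54

44 mol/s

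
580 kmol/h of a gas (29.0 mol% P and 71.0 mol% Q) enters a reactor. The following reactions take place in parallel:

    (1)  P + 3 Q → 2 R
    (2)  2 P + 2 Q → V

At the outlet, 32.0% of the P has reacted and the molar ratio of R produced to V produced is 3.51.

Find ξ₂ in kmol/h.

ξ₂ = 14.3 kmol/h

Conversion of P: P consumed = 0.32 × 168.2 = 53.82 kmol/h = 1ξ₁ + 2ξ₂.
Selectivity: 2ξ₁ / (1ξ₂) = 3.51 → ξ₁ = 1.755 ξ₂.
Substitute: (1·1.755 + 2) ξ₂ = 53.82 → ξ₂ = 14.33 kmol/h, ξ₁ = 25.16 kmol/h.
Outlet amounts (n = n₀ + Σ ν·ξ):
  P: 168.2 − 1(25.16) − 2(14.33) = 114.4
  Q: 411.8 − 3(25.16) − 2(14.33) = 307.7
  R: 0 + 2(25.16) = 50.31
  V: 0 + 1(14.33) = 14.33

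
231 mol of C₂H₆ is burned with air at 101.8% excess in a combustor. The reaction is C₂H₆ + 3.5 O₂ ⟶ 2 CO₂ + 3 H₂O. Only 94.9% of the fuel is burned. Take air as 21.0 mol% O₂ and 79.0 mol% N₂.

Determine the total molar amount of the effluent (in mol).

Stoichiometric O₂ = 3.5 × 231 = 808.5 mol; O₂ fed = 808.5 × 2.018 = 1632 mol.
N₂ fed = 1632 × 79/21 = 6138 mol.
Fuel reacted = 0.949 × 231 → ξ = 219.2 mol.
Outlet (n = n₀ + ν ξ):
  C₂H₆: 231 − 1(219.2) = 11.78
  O₂: 1632 − 3.5(219.2) = 864.3
  N₂: 6138 (inert)
  CO₂: 0 + 2(219.2) = 438.4
  H₂O: 0 + 3(219.2) = 657.7
Total out = 11.78 + 864.3 + 6138 + 438.4 + 657.7 = 8110 mol.

8110 mol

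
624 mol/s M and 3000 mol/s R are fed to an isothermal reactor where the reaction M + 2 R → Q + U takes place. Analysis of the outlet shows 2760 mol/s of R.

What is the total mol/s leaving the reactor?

3500 mol/s

For R: n = n₀ − 2ξ → 2760 = 3000 − 2ξ, giving ξ = 120 mol/s.
Outlet amounts (n = n₀ + ν ξ):
  M: 624 − 1(120) = 504
  R: 3000 − 2(120) = 2760
  Q: 0 + 1(120) = 120
  U: 0 + 1(120) = 120
Total out = 504 + 2760 + 120 + 120 = 3504 mol/s.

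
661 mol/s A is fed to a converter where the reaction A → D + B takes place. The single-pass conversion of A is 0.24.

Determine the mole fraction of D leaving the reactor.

0.194

A reacted = 0.24 × 661 = 158.6 mol/s; ν_A = −1, so ξ = 158.6/1 = 158.6 mol/s.
Outlet amounts (n = n₀ + ν ξ):
  A: 661 − 1(158.6) = 502.4
  D: 0 + 1(158.6) = 158.6
  B: 0 + 1(158.6) = 158.6
Total out = 819.6 mol/s; y_D = 158.6 / 819.6 = 0.1935.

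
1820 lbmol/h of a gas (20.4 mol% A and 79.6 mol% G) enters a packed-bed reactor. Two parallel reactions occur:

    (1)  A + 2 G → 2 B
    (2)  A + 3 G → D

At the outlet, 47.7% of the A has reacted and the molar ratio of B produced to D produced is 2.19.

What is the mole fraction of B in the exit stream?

0.126

Conversion of A: A consumed = 0.477 × 371.3 = 177.1 lbmol/h = 1ξ₁ + 1ξ₂.
Selectivity: 2ξ₁ / (1ξ₂) = 2.19 → ξ₁ = 1.095 ξ₂.
Substitute: (1·1.095 + 1) ξ₂ = 177.1 → ξ₂ = 84.53 lbmol/h, ξ₁ = 92.57 lbmol/h.
Outlet amounts (n = n₀ + Σ ν·ξ):
  A: 371.3 − 1(92.57) − 1(84.53) = 194.2
  G: 1449 − 2(92.57) − 3(84.53) = 1010
  B: 0 + 2(92.57) = 185.1
  D: 0 + 1(84.53) = 84.53
Total out = 1474 lbmol/h; y_B = 185.1 / 1474 = 0.1256.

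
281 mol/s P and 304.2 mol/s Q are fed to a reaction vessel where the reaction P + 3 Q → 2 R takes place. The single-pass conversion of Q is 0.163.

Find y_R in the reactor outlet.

Q reacted = 0.163 × 304.2 = 49.58 mol/s; ν_Q = −3, so ξ = 49.58/3 = 16.53 mol/s.
Outlet amounts (n = n₀ + ν ξ):
  P: 281 − 1(16.53) = 264.5
  Q: 304.2 − 3(16.53) = 254.6
  R: 0 + 2(16.53) = 33.06
Total out = 552.1 mol/s; y_R = 33.06 / 552.1 = 0.05987.

0.0599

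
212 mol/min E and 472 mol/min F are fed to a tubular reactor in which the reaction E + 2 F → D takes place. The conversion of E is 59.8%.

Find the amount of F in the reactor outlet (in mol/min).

E reacted = 0.598 × 212 = 126.8 mol/min; ν_E = −1, so ξ = 126.8/1 = 126.8 mol/min.
Outlet amounts (n = n₀ + ν ξ):
  E: 212 − 1(126.8) = 85.22
  F: 472 − 2(126.8) = 218.4
  D: 0 + 1(126.8) = 126.8

218 mol/min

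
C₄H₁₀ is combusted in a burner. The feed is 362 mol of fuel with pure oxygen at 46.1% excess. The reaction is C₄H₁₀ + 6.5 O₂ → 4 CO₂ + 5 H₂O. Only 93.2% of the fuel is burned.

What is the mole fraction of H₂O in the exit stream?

0.392

Stoichiometric O₂ = 6.5 × 362 = 2353 mol; O₂ fed = 2353 × 1.461 = 3438 mol.
Fuel reacted = 0.932 × 362 → ξ = 337.4 mol.
Outlet (n = n₀ + ν ξ):
  C₄H₁₀: 362 − 1(337.4) = 24.62
  O₂: 3438 − 6.5(337.4) = 1245
  CO₂: 0 + 4(337.4) = 1350
  H₂O: 0 + 5(337.4) = 1687
Total out = 4306 mol; y_H₂O = 1687 / 4306 = 0.3918.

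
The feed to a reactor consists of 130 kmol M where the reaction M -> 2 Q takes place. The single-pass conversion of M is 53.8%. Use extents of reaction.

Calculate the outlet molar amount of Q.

140 kmol

M reacted = 0.538 × 130 = 69.94 kmol; ν_M = −1, so ξ = 69.94/1 = 69.94 kmol.
Outlet amounts (n = n₀ + ν ξ):
  M: 130 − 1(69.94) = 60.06
  Q: 0 + 2(69.94) = 139.9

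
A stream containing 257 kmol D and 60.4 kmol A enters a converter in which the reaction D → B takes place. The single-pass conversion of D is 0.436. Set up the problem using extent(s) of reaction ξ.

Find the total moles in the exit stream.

317 kmol

D reacted = 0.436 × 257 = 112.1 kmol; ν_D = −1, so ξ = 112.1/1 = 112.1 kmol.
Outlet amounts (n = n₀ + ν ξ):
  D: 257 − 1(112.1) = 144.9
  B: 0 + 1(112.1) = 112.1
  A: 60.4 (inert)
Total out = 144.9 + 112.1 + 60.4 = 317.4 kmol.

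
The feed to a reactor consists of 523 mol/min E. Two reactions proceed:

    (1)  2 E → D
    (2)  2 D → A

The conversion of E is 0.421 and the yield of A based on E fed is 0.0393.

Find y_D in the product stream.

Conversion of E: E consumed = 2ξ₁ = 0.421 × 523 → ξ₁ = 110.1 mol/min.
Yield of A: 1ξ₂ / 523 = 0.0393 → ξ₂ = 20.55 mol/min.
Outlet amounts (n = n₀ + Σ ν·ξ):
  E: 523 − 2(110.1) = 302.8
  D: 0 + 1(110.1) − 2(20.55) = 68.98
  A: 0 + 1(20.55) = 20.55
Total out = 392.4 mol/min; y_D = 68.98 / 392.4 = 0.1758.

0.176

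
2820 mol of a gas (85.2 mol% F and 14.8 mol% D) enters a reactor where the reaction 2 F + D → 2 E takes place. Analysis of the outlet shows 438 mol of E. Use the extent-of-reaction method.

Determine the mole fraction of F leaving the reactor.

For E: n = n₀ + 2ξ → 438 = 0 + 2ξ, giving ξ = 219 mol.
Outlet amounts (n = n₀ + ν ξ):
  F: 2403 − 2(219) = 1965
  D: 417.4 − 1(219) = 198.4
  E: 0 + 2(219) = 438
Total out = 2601 mol; y_F = 1965 / 2601 = 0.7553.

0.755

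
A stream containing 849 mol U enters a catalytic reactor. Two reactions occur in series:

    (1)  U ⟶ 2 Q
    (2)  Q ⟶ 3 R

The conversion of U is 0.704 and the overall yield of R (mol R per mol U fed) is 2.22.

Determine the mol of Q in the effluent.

Conversion of U: U consumed = 1ξ₁ = 0.704 × 849 → ξ₁ = 597.7 mol.
Yield of R: 3ξ₂ / 849 = 2.22 → ξ₂ = 628.3 mol.
Outlet amounts (n = n₀ + Σ ν·ξ):
  U: 849 − 1(597.7) = 251.3
  Q: 0 + 2(597.7) − 1(628.3) = 567.1
  R: 0 + 3(628.3) = 1885

567 mol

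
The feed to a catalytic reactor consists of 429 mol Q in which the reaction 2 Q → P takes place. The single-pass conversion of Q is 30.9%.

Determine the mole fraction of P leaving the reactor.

Q reacted = 0.309 × 429 = 132.6 mol; ν_Q = −2, so ξ = 132.6/2 = 66.28 mol.
Outlet amounts (n = n₀ + ν ξ):
  Q: 429 − 2(66.28) = 296.4
  P: 0 + 1(66.28) = 66.28
Total out = 362.7 mol; y_P = 66.28 / 362.7 = 0.1827.

0.183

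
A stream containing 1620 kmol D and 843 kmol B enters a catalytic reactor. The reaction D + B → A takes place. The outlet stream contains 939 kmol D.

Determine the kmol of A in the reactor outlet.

681 kmol

For D: n = n₀ − 1ξ → 939 = 1620 − 1ξ, giving ξ = 681 kmol.
Outlet amounts (n = n₀ + ν ξ):
  D: 1620 − 1(681) = 939
  B: 843 − 1(681) = 162
  A: 0 + 1(681) = 681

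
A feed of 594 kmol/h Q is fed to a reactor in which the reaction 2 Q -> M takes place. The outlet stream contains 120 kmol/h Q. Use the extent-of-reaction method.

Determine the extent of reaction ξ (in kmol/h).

For Q: n = n₀ − 2ξ → 120 = 594 − 2ξ, giving ξ = 237 kmol/h.
Outlet amounts (n = n₀ + ν ξ):
  Q: 594 − 2(237) = 120
  M: 0 + 1(237) = 237

ξ = 237 kmol/h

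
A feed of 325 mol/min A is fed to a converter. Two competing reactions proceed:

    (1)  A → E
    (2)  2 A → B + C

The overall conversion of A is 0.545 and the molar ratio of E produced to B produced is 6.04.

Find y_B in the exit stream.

Conversion of A: A consumed = 0.545 × 325 = 177.1 mol/min = 1ξ₁ + 2ξ₂.
Selectivity: 1ξ₁ / (1ξ₂) = 6.04 → ξ₁ = 6.04 ξ₂.
Substitute: (1·6.04 + 2) ξ₂ = 177.1 → ξ₂ = 22.03 mol/min, ξ₁ = 133.1 mol/min.
Outlet amounts (n = n₀ + Σ ν·ξ):
  A: 325 − 1(133.1) − 2(22.03) = 147.9
  E: 0 + 1(133.1) = 133.1
  B: 0 + 1(22.03) = 22.03
  C: 0 + 1(22.03) = 22.03
Total out = 325 mol/min; y_B = 22.03 / 325 = 0.06779.

0.0678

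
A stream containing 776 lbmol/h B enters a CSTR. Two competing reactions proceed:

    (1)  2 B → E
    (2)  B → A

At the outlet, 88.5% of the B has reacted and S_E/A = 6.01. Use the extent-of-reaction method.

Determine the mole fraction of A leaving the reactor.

Conversion of B: B consumed = 0.885 × 776 = 686.8 lbmol/h = 2ξ₁ + 1ξ₂.
Selectivity: 1ξ₁ / (1ξ₂) = 6.01 → ξ₁ = 6.01 ξ₂.
Substitute: (2·6.01 + 1) ξ₂ = 686.8 → ξ₂ = 52.75 lbmol/h, ξ₁ = 317 lbmol/h.
Outlet amounts (n = n₀ + Σ ν·ξ):
  B: 776 − 2(317) − 1(52.75) = 89.24
  E: 0 + 1(317) = 317
  A: 0 + 1(52.75) = 52.75
Total out = 459 lbmol/h; y_A = 52.75 / 459 = 0.1149.

0.115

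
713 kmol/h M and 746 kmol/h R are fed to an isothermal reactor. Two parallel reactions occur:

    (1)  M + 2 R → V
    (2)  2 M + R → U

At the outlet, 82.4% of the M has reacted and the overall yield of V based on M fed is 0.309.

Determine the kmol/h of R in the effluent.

Yield of V: 1ξ₁ / 713 = 0.309 → ξ₁ = 220.3 kmol/h.
Conversion of M: 1ξ₁ + 2ξ₂ = 0.824 × 713 = 587.5 → ξ₂ = 183.6 kmol/h.
Outlet amounts (n = n₀ + Σ ν·ξ):
  M: 713 − 1(220.3) − 2(183.6) = 125.5
  R: 746 − 2(220.3) − 1(183.6) = 121.8
  V: 0 + 1(220.3) = 220.3
  U: 0 + 1(183.6) = 183.6

122 kmol/h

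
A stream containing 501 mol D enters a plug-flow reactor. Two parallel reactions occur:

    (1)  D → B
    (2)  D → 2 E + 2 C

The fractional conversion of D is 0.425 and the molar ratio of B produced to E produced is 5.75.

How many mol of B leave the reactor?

Conversion of D: D consumed = 0.425 × 501 = 212.9 mol = 1ξ₁ + 1ξ₂.
Selectivity: 1ξ₁ / (2ξ₂) = 5.75 → ξ₁ = 11.5 ξ₂.
Substitute: (1·11.5 + 1) ξ₂ = 212.9 → ξ₂ = 17.03 mol, ξ₁ = 195.9 mol.
Outlet amounts (n = n₀ + Σ ν·ξ):
  D: 501 − 1(195.9) − 1(17.03) = 288.1
  B: 0 + 1(195.9) = 195.9
  E: 0 + 2(17.03) = 34.07
  C: 0 + 2(17.03) = 34.07

196 mol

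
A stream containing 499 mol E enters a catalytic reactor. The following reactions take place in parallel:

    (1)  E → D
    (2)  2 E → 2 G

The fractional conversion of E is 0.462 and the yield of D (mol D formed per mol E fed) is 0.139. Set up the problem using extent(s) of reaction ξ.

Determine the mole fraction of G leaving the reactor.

Yield of D: 1ξ₁ / 499 = 0.139 → ξ₁ = 69.36 mol.
Conversion of E: 1ξ₁ + 2ξ₂ = 0.462 × 499 = 230.5 → ξ₂ = 80.59 mol.
Outlet amounts (n = n₀ + Σ ν·ξ):
  E: 499 − 1(69.36) − 2(80.59) = 268.5
  D: 0 + 1(69.36) = 69.36
  G: 0 + 2(80.59) = 161.2
Total out = 499 mol; y_G = 161.2 / 499 = 0.323.

0.323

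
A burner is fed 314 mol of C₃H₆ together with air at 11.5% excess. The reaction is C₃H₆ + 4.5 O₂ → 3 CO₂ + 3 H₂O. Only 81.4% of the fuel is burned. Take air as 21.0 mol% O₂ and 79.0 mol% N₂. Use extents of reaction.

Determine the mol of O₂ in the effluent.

425 mol

Stoichiometric O₂ = 4.5 × 314 = 1413 mol; O₂ fed = 1413 × 1.115 = 1575 mol.
N₂ fed = 1575 × 79/21 = 5927 mol.
Fuel reacted = 0.814 × 314 → ξ = 255.6 mol.
Outlet (n = n₀ + ν ξ):
  C₃H₆: 314 − 1(255.6) = 58.4
  O₂: 1575 − 4.5(255.6) = 425.3
  N₂: 5927 (inert)
  CO₂: 0 + 3(255.6) = 766.8
  H₂O: 0 + 3(255.6) = 766.8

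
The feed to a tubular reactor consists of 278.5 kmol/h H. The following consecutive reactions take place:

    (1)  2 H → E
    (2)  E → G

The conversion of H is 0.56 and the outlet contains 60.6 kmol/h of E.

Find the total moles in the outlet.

Conversion of H: H consumed = 2ξ₁ = 0.56 × 278.5 → ξ₁ = 77.98 kmol/h.
E balance: n_E = 0 + 1ξ₁ − 1ξ₂ = 60.6 → ξ₂ = (1·77.98 − 60.6)/1 = 17.38 kmol/h.
Outlet amounts (n = n₀ + Σ ν·ξ):
  H: 278.5 − 2(77.98) = 122.5
  E: 0 + 1(77.98) − 1(17.38) = 60.6
  G: 0 + 1(17.38) = 17.38
Total out = 122.5 + 60.6 + 17.38 = 200.5 kmol/h.

201 kmol/h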